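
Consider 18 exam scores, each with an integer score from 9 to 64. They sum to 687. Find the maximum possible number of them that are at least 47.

13

Suppose k of them are at least 47. Those contribute at least 47 each and the other 18 − k at least 9 each.
So the total is at least 47k + 9(18 − k) = 162 + 38k. This must be ≤ 687, giving k ≤ 13.
k = 13 is achieved by 13 values at 47 and 5 at 9, total 656; add 31 to one value (staying below 47) to reach 687.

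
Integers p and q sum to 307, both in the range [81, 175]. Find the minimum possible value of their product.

Since p + q is fixed, pushing one of them to its bound minimizes the product.
At the endpoint p = 132, q = 307 − 132 = 175, so pq = 132 × 175 = 23100.

23100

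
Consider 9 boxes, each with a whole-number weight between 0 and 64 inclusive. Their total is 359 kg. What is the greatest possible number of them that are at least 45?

7

If k of the values are ≥ 45, the total is ≥ 45k + 0(9 − k).
Setting 45k + 0(9 − k) ≤ 359 gives 45k ≤ 359, so k ≤ 7.
k = 7 is achieved by 7 values at 45 and 2 at 0, total 315; add 44 to one value (staying below 45) to reach 359.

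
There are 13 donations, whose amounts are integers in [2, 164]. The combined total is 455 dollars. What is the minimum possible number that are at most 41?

3

Each value above 41 is at least 42, contributing at least 42 − 2 = 40 above the floor 2.
The sum exceeds the floor total 26 by 429, so at most ⌊429/40⌋ = 10 exceed 41, and at least 3 are ≤ 41.
Exactly 3 works: 3 values at 2 and 10 at 42 total 426; raise one of the low values by 29 (still ≤ 41) to hit 455.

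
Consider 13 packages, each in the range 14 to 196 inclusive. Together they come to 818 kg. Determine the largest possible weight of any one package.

To make one package as large as possible, make the other 12 as small as possible.
The other 12 contribute at least 12 × 14 = 168, leaving at most 818 − 168 = 650.
But each package is capped at 196, so the maximum is 196.
Achievable: one at 196 and the other 12 totalling 622, which fits since 12 × 14 ≤ 622 ≤ 12 × 196.

196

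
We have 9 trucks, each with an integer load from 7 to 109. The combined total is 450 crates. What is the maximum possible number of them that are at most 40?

Suppose k of them are at most 40. Those contribute at most 40 each and the rest at most 109 each.
So the total is at most 40k + 109(9 − k) = 981 − 69k. This must still be ≥ 450, so k ≤ 7.
k = 7 is achieved by 7 values at 40 and 2 at 109, total 498; lower one of the 109's by 48 (still > 40) to reach 450.

7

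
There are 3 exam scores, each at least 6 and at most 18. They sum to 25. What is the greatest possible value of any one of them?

To make one score as large as possible, make the other 2 as small as possible.
The other 2 contribute at least 2 × 6 = 12, leaving at most 25 − 12 = 13.
Since 13 ≤ 18, this is achievable: one at 13 and 2 at 6.

13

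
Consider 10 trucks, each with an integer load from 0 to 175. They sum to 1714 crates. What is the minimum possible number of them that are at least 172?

Each value short of 172 is at most 171, costing at least 175 − 171 = 4 against the maximum total of 1750.
We can afford to lose at most 1750 − 1714 = 36, so at most ⌊36/4⌋ = 9 fall short, and at least 1 are ≥ 172.
Exactly 1 works: 1 value at 175 and 9 at 171 total 1714.

1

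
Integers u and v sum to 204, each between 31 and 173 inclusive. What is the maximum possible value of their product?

With u + v fixed, uv peaks when the two are closest together.
Taking u = 102 and v = 102 (both in [31, 173]) gives uv = 10404.

10404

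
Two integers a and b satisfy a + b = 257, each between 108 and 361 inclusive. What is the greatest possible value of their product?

16512

ab = a(257 − a) is maximized when a is as near 257/2 as the bounds allow.
Taking a = 128 and b = 129 (both in [108, 361]) gives ab = 16512.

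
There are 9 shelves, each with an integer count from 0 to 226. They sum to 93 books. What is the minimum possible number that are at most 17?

Each value above 17 is at least 18, contributing at least 18 − 0 = 18 above the floor 0.
The sum exceeds the floor total 0 by 93, so at most ⌊93/18⌋ = 5 exceed 17, and at least 4 are ≤ 17.
Exactly 4 works: 4 values at 0 and 5 at 18 total 90; raise one of the low values by 3 (still ≤ 17) to hit 93.

4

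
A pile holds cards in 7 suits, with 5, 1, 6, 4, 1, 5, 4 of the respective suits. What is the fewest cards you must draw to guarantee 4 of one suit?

In the worst case you take as many as possible of each suit without reaching 4: 3 + 1 + 3 + 3 + 1 + 3 + 3 = 17.
The next one must give 4 of some suit, so 17 + 1 = 18.

18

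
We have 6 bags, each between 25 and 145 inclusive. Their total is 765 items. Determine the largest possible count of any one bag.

To make one bag as large as possible, make the other 5 as small as possible.
The other 5 contribute at least 5 × 25 = 125, leaving at most 765 − 125 = 640.
But each bag is capped at 145, so the maximum is 145.
Achievable: one at 145 and the other 5 totalling 620, which fits since 5 × 25 ≤ 620 ≤ 5 × 145.

145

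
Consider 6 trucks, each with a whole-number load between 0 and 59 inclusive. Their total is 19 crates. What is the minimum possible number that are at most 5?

3

Each value above 5 is at least 6, contributing at least 6 − 0 = 6 above the floor 0.
The sum exceeds the floor total 0 by 19, so at most ⌊19/6⌋ = 3 exceed 5, and at least 3 are ≤ 5.
Exactly 3 works: 3 values at 0 and 3 at 6 total 18; raise one of the low values by 1 (still ≤ 5) to hit 19.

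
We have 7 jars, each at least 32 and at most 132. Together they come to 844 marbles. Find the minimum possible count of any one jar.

To make one jar as small as possible, make the other 6 as large as possible.
The other 6 contribute at most 6 × 132 = 792, leaving at least 844 − 792 = 52.
Since 52 ≥ 32, this is achievable: one at 52 and 6 at 132.

52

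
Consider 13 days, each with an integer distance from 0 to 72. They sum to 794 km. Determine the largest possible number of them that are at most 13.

2

Each value at 13 or below falls at least 72 − 13 = 59 short of the ceiling 72.
The ceiling total is 13 × 72 = 936, and we need 794, so at most ⌊(936 − 794)/59⌋ = 2 can be that low.
k = 2 is achieved by 2 values at 13 and 11 at 72, total 818; lower one of the 72's by 24 (still > 13) to reach 794.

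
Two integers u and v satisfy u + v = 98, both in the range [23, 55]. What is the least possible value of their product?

2365

Since u + v is fixed, pushing one of them to its bound minimizes the product.
At the endpoint u = 43, v = 98 − 43 = 55, so uv = 43 × 55 = 2365.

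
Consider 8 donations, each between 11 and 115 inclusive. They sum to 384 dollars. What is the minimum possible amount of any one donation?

Minimizing one value means maximizing the remaining 7.
The other 7 can take up 7 × 115 = 805 ≥ 384 − 11, so one donation can sit at its floor of 11.
Achievable: one at 11 and the other 7 totalling 373, which fits since 7 × 11 ≤ 373 ≤ 7 × 115.

11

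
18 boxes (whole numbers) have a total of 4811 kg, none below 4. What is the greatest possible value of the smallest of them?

267

If every one of the 18 were at least 268, the total would be at least 18 × 268 = 4824 > 4811.
Equality holds with 13 values of 267 and 5 values of 268.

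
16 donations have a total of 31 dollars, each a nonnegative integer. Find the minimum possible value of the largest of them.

2

The average is 31/16 > 1, so not all 16 can be 1 or less; the largest is ≥ 2.
Equality holds with 15 values of 2 and 1 value of 1.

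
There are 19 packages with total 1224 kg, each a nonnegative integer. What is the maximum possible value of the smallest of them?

If every one of the 19 were at least 65, the total would be at least 19 × 65 = 1235 > 1224.
Equality holds with 11 values of 64 and 8 values of 65.

64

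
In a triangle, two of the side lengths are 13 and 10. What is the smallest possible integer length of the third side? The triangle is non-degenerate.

4

The third side must exceed |13 − 10| = 3.
The smallest integer above 3 is 4.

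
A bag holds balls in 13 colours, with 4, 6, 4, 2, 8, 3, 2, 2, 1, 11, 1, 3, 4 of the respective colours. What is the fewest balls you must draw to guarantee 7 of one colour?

In the worst case you take as many as possible of each colour without reaching 7: 4 + 6 + 4 + 2 + 6 + 3 + 2 + 2 + 1 + 6 + 1 + 3 + 4 = 44.
The next one must give 7 of some colour, so 44 + 1 = 45.

45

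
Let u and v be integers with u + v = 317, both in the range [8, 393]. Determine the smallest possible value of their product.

2472

Since u + v is fixed, pushing one of them to its bound minimizes the product.
At the endpoint u = 8, v = 317 − 8 = 309, so uv = 8 × 309 = 2472.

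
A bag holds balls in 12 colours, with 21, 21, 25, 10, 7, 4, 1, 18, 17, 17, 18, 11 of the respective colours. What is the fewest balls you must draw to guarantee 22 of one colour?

167

In the worst case you take as many as possible of each colour without reaching 22: 21 + 21 + 21 + 10 + 7 + 4 + 1 + 18 + 17 + 17 + 18 + 11 = 166.
The next one must give 22 of some colour, so 166 + 1 = 167.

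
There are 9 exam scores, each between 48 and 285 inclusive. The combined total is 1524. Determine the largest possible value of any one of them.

To make one score as large as possible, make the other 8 as small as possible.
The other 8 contribute at least 8 × 48 = 384, leaving at most 1524 − 384 = 1140.
But each score is capped at 285, so the maximum is 285.
Achievable: one at 285 and the other 8 totalling 1239, which fits since 8 × 48 ≤ 1239 ≤ 8 × 285.

285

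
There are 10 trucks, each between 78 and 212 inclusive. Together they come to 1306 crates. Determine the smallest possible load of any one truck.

78

Minimizing one value means maximizing the remaining 9.
The other 9 can take up 9 × 212 = 1908 ≥ 1306 − 78, so one truck can sit at its floor of 78.
Achievable: one at 78 and the other 9 totalling 1228, which fits since 9 × 78 ≤ 1228 ≤ 9 × 212.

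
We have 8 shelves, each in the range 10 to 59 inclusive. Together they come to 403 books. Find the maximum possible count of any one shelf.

59

Maximizing one value means minimizing the remaining 7.
The other 7 contribute at least 7 × 10 = 70, leaving at most 403 − 70 = 333.
But each shelf is capped at 59, so the maximum is 59.
Achievable: one at 59 and the other 7 totalling 344, which fits since 7 × 10 ≤ 344 ≤ 7 × 59.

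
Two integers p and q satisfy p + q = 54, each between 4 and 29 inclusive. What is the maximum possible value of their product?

pq = p(54 − p) is maximized when p is as near 54/2 as the bounds allow.
Taking p = 27 and q = 27 (both in [4, 29]) gives pq = 729.

729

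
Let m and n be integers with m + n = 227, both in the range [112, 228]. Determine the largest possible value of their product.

With m + n fixed, mn peaks when the two are closest together.
Taking m = 113 and n = 114 (both in [112, 228]) gives mn = 12882.

12882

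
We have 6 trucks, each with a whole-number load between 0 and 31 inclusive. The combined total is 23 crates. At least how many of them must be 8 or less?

Let j be the number exceeding 8. Then the total is ≥ 9·j + 0·(6 − j) = 0 + 9j.
So 9j ≤ 23 and j ≤ 2; hence at least 6 − 2 = 4 are ≤ 8.
Exactly 4 works: 4 values at 0 and 2 at 9 total 18; raise one of the low values by 5 (still ≤ 8) to hit 23.

4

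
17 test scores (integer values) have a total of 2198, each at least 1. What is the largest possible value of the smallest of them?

129

The 17 values sum to 2198, so their minimum is at most ⌊2198/17⌋ = 129.
Equality holds with 12 values of 129 and 5 values of 130.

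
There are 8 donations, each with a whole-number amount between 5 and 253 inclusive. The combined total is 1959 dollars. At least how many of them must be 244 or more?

If only k of them are at least 244, the other 8 − k are at most 243, so the total is at most k·253 + (8 − k)·243.
This must reach 1959, so k·253 + (8 − k)·243 ≥ 1959, giving k ≥ 2.
Exactly 2 works: 2 values at 253 and 6 at 243 total 1964; lower one of the high values by 5 (still ≥ 244) to hit 1959.

2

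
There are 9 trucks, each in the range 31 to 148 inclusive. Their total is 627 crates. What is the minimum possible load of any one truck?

To make one truck as small as possible, make the other 8 as large as possible.
The other 8 can take up 8 × 148 = 1184 ≥ 627 − 31, so one truck can sit at its floor of 31.
Achievable: one at 31 and the other 8 totalling 596, which fits since 8 × 31 ≤ 596 ≤ 8 × 148.

31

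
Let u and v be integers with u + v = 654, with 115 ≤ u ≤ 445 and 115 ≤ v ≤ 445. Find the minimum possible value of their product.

93005

Since u + v is fixed, pushing one of them to its bound minimizes the product.
The extreme feasible split is u = 209, v = 445, giving uv = 93005.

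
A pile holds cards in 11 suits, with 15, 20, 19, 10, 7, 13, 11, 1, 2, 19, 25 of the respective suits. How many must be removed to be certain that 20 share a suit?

In the worst case you take as many as possible of each suit without reaching 20: 15 + 19 + 19 + 10 + 7 + 13 + 11 + 1 + 2 + 19 + 19 = 135.
The next one must give 20 of some suit, so 135 + 1 = 136.

136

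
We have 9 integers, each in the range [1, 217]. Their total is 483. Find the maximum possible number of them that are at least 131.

3

If k of the values are ≥ 131, the total is ≥ 131k + 1(9 − k).
Setting 131k + 1(9 − k) ≤ 483 gives 130k ≤ 474, so k ≤ 3.
k = 3 is achieved by 3 values at 131 and 6 at 1, total 399; add 84 to one value (staying below 131) to reach 483.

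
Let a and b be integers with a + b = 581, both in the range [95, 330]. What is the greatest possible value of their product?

For a fixed sum, the product ab is largest when a and b are as close as possible.
Taking a = 290 and b = 291 (both in [95, 330]) gives ab = 84390.

84390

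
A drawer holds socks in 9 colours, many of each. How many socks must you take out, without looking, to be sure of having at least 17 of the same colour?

You could draw 16 of every colour without reaching 17 of any — 144 in all.
One more forces 17 of some colour, so 144 + 1 = 145.

145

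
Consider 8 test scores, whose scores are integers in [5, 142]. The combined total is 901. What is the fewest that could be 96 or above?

3

If only k of them are at least 96, the other 8 − k are at most 95, so the total is at most k·142 + (8 − k)·95.
This must reach 901, so k·142 + (8 − k)·95 ≥ 901, giving k ≥ 3.
Exactly 3 works: 3 values at 142 and 5 at 95 total 901.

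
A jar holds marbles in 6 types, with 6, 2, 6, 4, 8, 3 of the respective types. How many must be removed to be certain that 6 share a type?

25

In the worst case you take as many as possible of each type without reaching 6: 5 + 2 + 5 + 4 + 5 + 3 = 24.
The next one must give 6 of some type, so 24 + 1 = 25.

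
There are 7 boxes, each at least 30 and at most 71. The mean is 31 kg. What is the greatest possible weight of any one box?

37

Maximizing one value means minimizing the remaining 6.
The total is 7 × 31 = 217.
The other 6 contribute at least 6 × 30 = 180, leaving at most 217 − 180 = 37.
Since 37 ≤ 71, this is achievable: one at 37 and 6 at 30.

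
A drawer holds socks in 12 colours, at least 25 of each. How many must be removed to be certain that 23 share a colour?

265

You could draw 22 of every colour without reaching 23 of any — 264 in all.
One more forces 23 of some colour, so 264 + 1 = 265.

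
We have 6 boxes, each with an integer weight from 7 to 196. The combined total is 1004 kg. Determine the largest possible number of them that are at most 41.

Each value at 41 or below falls at least 196 − 41 = 155 short of the ceiling 196.
The ceiling total is 6 × 196 = 1176, and we need 1004, so at most ⌊(1176 − 1004)/155⌋ = 1 can be that low.
k = 1 is achieved by 1 value at 41 and 5 at 196, total 1021; lower one of the 196's by 17 (still > 41) to reach 1004.

1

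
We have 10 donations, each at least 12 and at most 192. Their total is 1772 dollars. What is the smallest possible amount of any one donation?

Minimizing one value means maximizing the remaining 9.
The other 9 contribute at most 9 × 192 = 1728, leaving at least 1772 − 1728 = 44.
Since 44 ≥ 12, this is achievable: one at 44 and 9 at 192.

44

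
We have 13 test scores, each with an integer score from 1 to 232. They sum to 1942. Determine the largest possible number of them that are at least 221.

8

If k of the values are ≥ 221, the total is ≥ 221k + 1(13 − k).
Setting 221k + 1(13 − k) ≤ 1942 gives 220k ≤ 1929, so k ≤ 8.
k = 8 is achieved by 8 values at 221 and 5 at 1, total 1773; add 169 to one value (staying below 221) to reach 1942.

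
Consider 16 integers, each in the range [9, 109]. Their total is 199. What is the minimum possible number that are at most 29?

14

Each value above 29 is at least 30, contributing at least 30 − 9 = 21 above the floor 9.
The sum exceeds the floor total 144 by 55, so at most ⌊55/21⌋ = 2 exceed 29, and at least 14 are ≤ 29.
Exactly 14 works: 14 values at 9 and 2 at 30 total 186; raise one of the low values by 13 (still ≤ 29) to hit 199.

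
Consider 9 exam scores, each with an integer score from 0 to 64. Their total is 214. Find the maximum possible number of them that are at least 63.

3

With k values at 63 or above and the rest at least 0, the sum is at least 0 + 63k.
Since the sum is 214, we need 63k ≤ 214, i.e. k ≤ 3.
k = 3 is achieved by 3 values at 63 and 6 at 0, total 189; add 25 to one value (staying below 63) to reach 214.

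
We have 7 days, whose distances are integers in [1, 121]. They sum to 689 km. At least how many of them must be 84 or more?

Suppose at most 7 − j of them reach 84; then j values are ≤ 83 and the rest ≤ 121.
The total is then ≤ 83·j + 121·(7 − j) = 847 − 38j. For this to be ≥ 689 we need j ≤ 4, so at least 7 − 4 = 3 must reach 84.
Exactly 3 works: 3 values at 121 and 4 at 83 total 695; lower one of the high values by 6 (still ≥ 84) to hit 689.

3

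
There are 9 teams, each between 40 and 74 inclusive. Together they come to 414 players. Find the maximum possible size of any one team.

74

To make one team as large as possible, make the other 8 as small as possible.
The other 8 contribute at least 8 × 40 = 320, leaving at most 414 − 320 = 94.
But each team is capped at 74, so the maximum is 74.
Achievable: one at 74 and the other 8 totalling 340, which fits since 8 × 40 ≤ 340 ≤ 8 × 74.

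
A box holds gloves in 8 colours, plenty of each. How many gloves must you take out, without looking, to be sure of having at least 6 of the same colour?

41

In the worst case you draw 5 of each of the 8 colours: 8 × 5 = 40.
One more forces 6 of some colour, so 40 + 1 = 41.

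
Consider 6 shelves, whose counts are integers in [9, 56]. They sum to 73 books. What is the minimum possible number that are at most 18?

5

Each value above 18 is at least 19, contributing at least 19 − 9 = 10 above the floor 9.
The sum exceeds the floor total 54 by 19, so at most ⌊19/10⌋ = 1 exceed 18, and at least 5 are ≤ 18.
Exactly 5 works: 5 values at 9 and 1 at 19 total 64; raise one of the low values by 9 (still ≤ 18) to hit 73.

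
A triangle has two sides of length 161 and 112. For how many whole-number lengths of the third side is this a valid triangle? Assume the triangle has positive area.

The triangle inequality gives |161 − 112| < c < 161 + 112, i.e. 49 < c < 273.
So c can be any integer from 50 to 272: 223 values.

223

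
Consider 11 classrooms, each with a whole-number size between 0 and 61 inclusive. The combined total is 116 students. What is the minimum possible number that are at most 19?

Each value above 19 is at least 20, contributing at least 20 − 0 = 20 above the floor 0.
The sum exceeds the floor total 0 by 116, so at most ⌊116/20⌋ = 5 exceed 19, and at least 6 are ≤ 19.
Exactly 6 works: 6 values at 0 and 5 at 20 total 100; raise one of the low values by 16 (still ≤ 19) to hit 116.

6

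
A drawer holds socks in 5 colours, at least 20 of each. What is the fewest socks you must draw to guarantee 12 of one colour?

56

In the worst case you draw 11 of each of the 5 colours: 5 × 11 = 55.
One more forces 12 of some colour, so 55 + 1 = 56.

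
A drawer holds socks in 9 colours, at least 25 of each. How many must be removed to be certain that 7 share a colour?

In the worst case you draw 6 of each of the 9 colours: 9 × 6 = 54.
One more forces 7 of some colour, so 54 + 1 = 55.

55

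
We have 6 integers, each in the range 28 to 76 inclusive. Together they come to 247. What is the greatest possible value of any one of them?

76

To make one integer as large as possible, make the other 5 as small as possible.
The other 5 contribute at least 5 × 28 = 140, leaving at most 247 − 140 = 107.
But each integer is capped at 76, so the maximum is 76.
Achievable: one at 76 and the other 5 totalling 171, which fits since 5 × 28 ≤ 171 ≤ 5 × 76.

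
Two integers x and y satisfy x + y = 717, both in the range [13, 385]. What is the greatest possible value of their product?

128522

xy = x(717 − x) is maximized when x is as near 717/2 as the bounds allow.
Taking x = 358 and y = 359 (both in [13, 385]) gives xy = 128522.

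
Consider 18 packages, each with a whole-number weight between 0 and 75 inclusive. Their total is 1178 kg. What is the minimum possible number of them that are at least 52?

Suppose at most 18 − j of them reach 52; then j values are ≤ 51 and the rest ≤ 75.
The total is then ≤ 51·j + 75·(18 − j) = 1350 − 24j. For this to be ≥ 1178 we need j ≤ 7, so at least 18 − 7 = 11 must reach 52.
Exactly 11 works: 11 values at 75 and 7 at 51 total 1182; lower one of the high values by 4 (still ≥ 52) to hit 1178.

11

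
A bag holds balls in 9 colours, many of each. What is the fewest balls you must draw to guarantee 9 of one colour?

73

In the worst case you draw 8 of each of the 9 colours: 9 × 8 = 72.
One more forces 9 of some colour, so 72 + 1 = 73.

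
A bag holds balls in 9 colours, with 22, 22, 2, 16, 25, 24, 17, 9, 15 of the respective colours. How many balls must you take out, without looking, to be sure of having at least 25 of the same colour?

In the worst case you take as many as possible of each colour without reaching 25: 22 + 22 + 2 + 16 + 24 + 24 + 17 + 9 + 15 = 151.
The next one must give 25 of some colour, so 151 + 1 = 152.

152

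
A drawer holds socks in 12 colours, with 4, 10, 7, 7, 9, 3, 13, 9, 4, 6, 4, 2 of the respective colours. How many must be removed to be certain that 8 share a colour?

66

In the worst case you take as many as possible of each colour without reaching 8: 4 + 7 + 7 + 7 + 7 + 3 + 7 + 7 + 4 + 6 + 4 + 2 = 65.
The next one must give 8 of some colour, so 65 + 1 = 66.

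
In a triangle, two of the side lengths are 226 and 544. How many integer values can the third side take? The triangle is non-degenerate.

The triangle inequality gives |226 − 544| < c < 226 + 544, i.e. 318 < c < 770.
So c can be any integer from 319 to 769: 451 values.

451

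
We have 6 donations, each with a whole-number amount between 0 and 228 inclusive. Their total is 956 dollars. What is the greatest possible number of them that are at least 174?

5

With k values at 174 or above and the rest at least 0, the sum is at least 0 + 174k.
Since the sum is 956, we need 174k ≤ 956, i.e. k ≤ 5.
k = 5 is achieved by 5 values at 174 and 1 at 0, total 870; add 86 to one value (staying below 174) to reach 956.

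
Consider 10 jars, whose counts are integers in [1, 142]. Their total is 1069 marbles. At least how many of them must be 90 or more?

Suppose at most 10 − j of them reach 90; then j values are ≤ 89 and the rest ≤ 142.
The total is then ≤ 89·j + 142·(10 − j) = 1420 − 53j. For this to be ≥ 1069 we need j ≤ 6, so at least 10 − 6 = 4 must reach 90.
Exactly 4 works: 4 values at 142 and 6 at 89 total 1102; lower one of the high values by 33 (still ≥ 90) to hit 1069.

4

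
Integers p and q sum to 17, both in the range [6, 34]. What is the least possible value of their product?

Since p + q is fixed, pushing one of them to its bound minimizes the product.
At the endpoint p = 6, q = 17 − 6 = 11, so pq = 6 × 11 = 66.

66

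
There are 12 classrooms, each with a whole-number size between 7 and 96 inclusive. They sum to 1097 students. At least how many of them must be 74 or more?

Suppose at most 12 − j of them reach 74; then j values are ≤ 73 and the rest ≤ 96.
The total is then ≤ 73·j + 96·(12 − j) = 1152 − 23j. For this to be ≥ 1097 we need j ≤ 2, so at least 12 − 2 = 10 must reach 74.
Exactly 10 works: 10 values at 96 and 2 at 73 total 1106; lower one of the high values by 9 (still ≥ 74) to hit 1097.

10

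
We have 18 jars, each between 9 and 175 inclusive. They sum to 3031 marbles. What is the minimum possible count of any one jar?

56

Minimizing one value means maximizing the remaining 17.
The other 17 contribute at most 17 × 175 = 2975, leaving at least 3031 − 2975 = 56.
Since 56 ≥ 9, this is achievable: one at 56 and 17 at 175.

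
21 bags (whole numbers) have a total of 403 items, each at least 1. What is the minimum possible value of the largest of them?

If every one of the 21 were at most 19, the total would be at most 21 × 19 = 399 < 403.
Taking 17 copies of 19 and 4 copies of 20 gives exactly 403, so 20 is attained.

20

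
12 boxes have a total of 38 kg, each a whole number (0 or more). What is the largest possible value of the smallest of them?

3

The average is 38/12 < 4, so some value is ≤ 3.
Achievable: 10 of them at 3 and 2 at 4 total 38.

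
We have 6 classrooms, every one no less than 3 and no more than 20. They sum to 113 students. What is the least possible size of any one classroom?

13

Minimizing one value means maximizing the remaining 5.
The other 5 contribute at most 5 × 20 = 100, leaving at least 113 − 100 = 13.
Since 13 ≥ 3, this is achievable: one at 13 and 5 at 20.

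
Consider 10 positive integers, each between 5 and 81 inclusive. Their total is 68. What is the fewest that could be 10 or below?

7

Let j be the number exceeding 10. Then the total is ≥ 11·j + 5·(10 − j) = 50 + 6j.
So 6j ≤ 18 and j ≤ 3; hence at least 10 − 3 = 7 are ≤ 10.
Exactly 7 works: 7 values at 5 and 3 at 11 total 68.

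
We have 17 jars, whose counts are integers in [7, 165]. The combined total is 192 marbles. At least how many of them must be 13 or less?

7

Each value above 13 is at least 14, contributing at least 14 − 7 = 7 above the floor 7.
The sum exceeds the floor total 119 by 73, so at most ⌊73/7⌋ = 10 exceed 13, and at least 7 are ≤ 13.
Exactly 7 works: 7 values at 7 and 10 at 14 total 189; raise one of the low values by 3 (still ≤ 13) to hit 192.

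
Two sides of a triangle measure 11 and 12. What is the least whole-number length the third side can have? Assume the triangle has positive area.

2

The third side must exceed |11 − 12| = 1.
The smallest integer above 1 is 2.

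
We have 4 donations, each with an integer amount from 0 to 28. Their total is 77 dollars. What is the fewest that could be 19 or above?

1

Suppose at most 4 − j of them reach 19; then j values are ≤ 18 and the rest ≤ 28.
The total is then ≤ 18·j + 28·(4 − j) = 112 − 10j. For this to be ≥ 77 we need j ≤ 3, so at least 4 − 3 = 1 must reach 19.
Exactly 1 works: 1 value at 28 and 3 at 18 total 82; lower one of the high values by 5 (still ≥ 19) to hit 77.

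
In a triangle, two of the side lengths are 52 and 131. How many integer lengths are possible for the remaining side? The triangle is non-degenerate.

103

The triangle inequality gives |52 − 131| < c < 52 + 131, i.e. 79 < c < 183.
So c can be any integer from 80 to 182: 103 values.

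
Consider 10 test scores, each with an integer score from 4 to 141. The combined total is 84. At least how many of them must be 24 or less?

8

If only k of them are at most 24, the other 10 − k are at least 25, so the total is at least (10 − k)·25 + k·4.
This is ≤ 84, so (10 − k)·25 + 4k ≤ 84, which gives k ≥ 8.
Exactly 8 works: 8 values at 4 and 2 at 25 total 82; raise one of the low values by 2 (still ≤ 24) to hit 84.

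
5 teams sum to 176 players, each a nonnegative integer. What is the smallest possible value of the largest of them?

36

The average is 176/5 > 35, so not all 5 can be 35 or less; the largest is ≥ 36.
Equality holds with 1 value of 36 and 4 values of 35.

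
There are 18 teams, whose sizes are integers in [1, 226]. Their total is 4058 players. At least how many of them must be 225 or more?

Each value short of 225 is at most 224, costing at least 226 − 224 = 2 against the maximum total of 4068.
We can afford to lose at most 4068 − 4058 = 10, so at most ⌊10/2⌋ = 5 fall short, and at least 13 are ≥ 225.
Exactly 13 works: 13 values at 226 and 5 at 224 total 4058.

13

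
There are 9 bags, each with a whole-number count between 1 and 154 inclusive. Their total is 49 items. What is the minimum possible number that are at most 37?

8

If only k of them are at most 37, the other 9 − k are at least 38, so the total is at least (9 − k)·38 + k·1.
This is ≤ 49, so (9 − k)·38 + 1k ≤ 49, which gives k ≥ 8.
Exactly 8 works: 8 values at 1 and 1 at 38 total 46; raise one of the low values by 3 (still ≤ 37) to hit 49.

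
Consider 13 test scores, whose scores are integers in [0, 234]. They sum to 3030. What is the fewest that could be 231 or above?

10

If only k of them are at least 231, the other 13 − k are at most 230, so the total is at most k·234 + (13 − k)·230.
This must reach 3030, so k·234 + (13 − k)·230 ≥ 3030, giving k ≥ 10.
Exactly 10 works: 10 values at 234 and 3 at 230 total 3030.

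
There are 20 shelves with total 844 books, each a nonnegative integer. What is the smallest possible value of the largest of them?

The average is 844/20 > 42, so not all 20 can be 42 or less; the largest is ≥ 43.
Taking 16 copies of 42 and 4 copies of 43 gives exactly 844, so 43 is attained.

43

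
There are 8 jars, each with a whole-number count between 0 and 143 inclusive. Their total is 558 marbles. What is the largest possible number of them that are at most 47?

6

Each value at 47 or below falls at least 143 − 47 = 96 short of the ceiling 143.
The ceiling total is 8 × 143 = 1144, and we need 558, so at most ⌊(1144 − 558)/96⌋ = 6 can be that low.
k = 6 is achieved by 6 values at 47 and 2 at 143, total 568; lower one of the 143's by 10 (still > 47) to reach 558.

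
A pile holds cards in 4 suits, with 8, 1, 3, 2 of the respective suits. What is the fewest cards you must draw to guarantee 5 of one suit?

In the worst case you take as many as possible of each suit without reaching 5: 4 + 1 + 3 + 2 = 10.
The next one must give 5 of some suit, so 10 + 1 = 11.

11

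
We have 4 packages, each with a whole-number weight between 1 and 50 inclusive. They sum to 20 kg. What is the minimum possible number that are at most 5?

1

If only k of them are at most 5, the other 4 − k are at least 6, so the total is at least (4 − k)·6 + k·1.
This is ≤ 20, so (4 − k)·6 + 1k ≤ 20, which gives k ≥ 1.
Exactly 1 works: 1 value at 1 and 3 at 6 total 19; raise one of the low values by 1 (still ≤ 5) to hit 20.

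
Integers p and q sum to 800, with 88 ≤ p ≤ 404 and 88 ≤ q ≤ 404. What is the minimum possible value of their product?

159984

Since p + q is fixed, pushing one of them to its bound minimizes the product.
The extreme feasible split is p = 396, q = 404, giving pq = 159984.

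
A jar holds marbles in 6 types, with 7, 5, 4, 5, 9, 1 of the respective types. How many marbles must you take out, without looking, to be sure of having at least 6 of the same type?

26

In the worst case you take as many as possible of each type without reaching 6: 5 + 5 + 4 + 5 + 5 + 1 = 25.
The next one must give 6 of some type, so 25 + 1 = 26.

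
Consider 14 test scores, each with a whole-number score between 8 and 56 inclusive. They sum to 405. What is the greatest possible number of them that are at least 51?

If k of the values are ≥ 51, the total is ≥ 51k + 8(14 − k).
Setting 51k + 8(14 − k) ≤ 405 gives 43k ≤ 293, so k ≤ 6.
k = 6 is achieved by 6 values at 51 and 8 at 8, total 370; add 35 to one value (staying below 51) to reach 405.

6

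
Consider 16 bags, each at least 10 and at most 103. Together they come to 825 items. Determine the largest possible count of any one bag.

Maximizing one value means minimizing the remaining 15.
The other 15 contribute at least 15 × 10 = 150, leaving at most 825 − 150 = 675.
But each bag is capped at 103, so the maximum is 103.
Achievable: one at 103 and the other 15 totalling 722, which fits since 15 × 10 ≤ 722 ≤ 15 × 103.

103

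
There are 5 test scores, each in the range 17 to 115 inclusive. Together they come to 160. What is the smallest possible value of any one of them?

Minimizing one value means maximizing the remaining 4.
The other 4 can take up 4 × 115 = 460 ≥ 160 − 17, so one score can sit at its floor of 17.
Achievable: one at 17 and the other 4 totalling 143, which fits since 4 × 17 ≤ 143 ≤ 4 × 115.

17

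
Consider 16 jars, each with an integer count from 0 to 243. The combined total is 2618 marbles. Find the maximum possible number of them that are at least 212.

If k of the values are ≥ 212, the total is ≥ 212k + 0(16 − k).
Setting 212k + 0(16 − k) ≤ 2618 gives 212k ≤ 2618, so k ≤ 12.
k = 12 is achieved by 12 values at 212 and 4 at 0, total 2544; add 74 to one value (staying below 212) to reach 2618.

12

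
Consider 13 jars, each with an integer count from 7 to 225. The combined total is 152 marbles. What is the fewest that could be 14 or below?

Each value above 14 is at least 15, contributing at least 15 − 7 = 8 above the floor 7.
The sum exceeds the floor total 91 by 61, so at most ⌊61/8⌋ = 7 exceed 14, and at least 6 are ≤ 14.
Exactly 6 works: 6 values at 7 and 7 at 15 total 147; raise one of the low values by 5 (still ≤ 14) to hit 152.

6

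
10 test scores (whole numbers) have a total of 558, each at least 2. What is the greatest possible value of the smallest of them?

55

If every one of the 10 were at least 56, the total would be at least 10 × 56 = 560 > 558.
Achievable: 2 of them at 55 and 8 at 56 total 558.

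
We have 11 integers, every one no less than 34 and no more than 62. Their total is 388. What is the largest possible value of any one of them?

48

To make one integer as large as possible, make the other 10 as small as possible.
The other 10 contribute at least 10 × 34 = 340, leaving at most 388 − 340 = 48.
Since 48 ≤ 62, this is achievable: one at 48 and 10 at 34.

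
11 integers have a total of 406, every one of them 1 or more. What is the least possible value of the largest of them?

37

The average is 406/11 > 36, so not all 11 can be 36 or less; the largest is ≥ 37.
Taking 1 copy of 36 and 10 copies of 37 gives exactly 406, so 37 is attained.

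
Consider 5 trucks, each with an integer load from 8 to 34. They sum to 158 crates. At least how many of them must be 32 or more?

1

If only k of them are at least 32, the other 5 − k are at most 31, so the total is at most k·34 + (5 − k)·31.
This must reach 158, so k·34 + (5 − k)·31 ≥ 158, giving k ≥ 1.
Exactly 1 works: 1 value at 34 and 4 at 31 total 158.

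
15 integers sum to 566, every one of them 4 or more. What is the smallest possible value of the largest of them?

38

The average is 566/15 > 37, so not all 15 can be 37 or less; the largest is ≥ 38.
Achievable: 11 of them at 38 and 4 at 37 total 566.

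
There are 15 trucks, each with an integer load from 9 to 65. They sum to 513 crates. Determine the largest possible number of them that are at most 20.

10

Each value at 20 or below falls at least 65 − 20 = 45 short of the ceiling 65.
The ceiling total is 15 × 65 = 975, and we need 513, so at most ⌊(975 − 513)/45⌋ = 10 can be that low.
k = 10 is achieved by 10 values at 20 and 5 at 65, total 525; lower one of the 65's by 12 (still > 20) to reach 513.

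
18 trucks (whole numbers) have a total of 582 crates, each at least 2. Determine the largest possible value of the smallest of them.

If every one of the 18 were at least 33, the total would be at least 18 × 33 = 594 > 582.
Achievable: 12 of them at 32 and 6 at 33 total 582.

32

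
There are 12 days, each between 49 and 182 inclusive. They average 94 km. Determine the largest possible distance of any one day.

182

To make one day as large as possible, make the other 11 as small as possible.
The total is 12 × 94 = 1128.
The other 11 contribute at least 11 × 49 = 539, leaving at most 1128 − 539 = 589.
But each day is capped at 182, so the maximum is 182.
Achievable: one at 182 and the other 11 totalling 946, which fits since 11 × 49 ≤ 946 ≤ 11 × 182.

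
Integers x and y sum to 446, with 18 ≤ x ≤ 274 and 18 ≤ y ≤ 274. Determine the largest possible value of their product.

For a fixed sum, the product xy is largest when x and y are as close as possible.
Taking x = 223 and y = 223 (both in [18, 274]) gives xy = 49729.

49729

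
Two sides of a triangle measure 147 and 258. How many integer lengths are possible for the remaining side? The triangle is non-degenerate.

The triangle inequality gives |147 − 258| < c < 147 + 258, i.e. 111 < c < 405.
So c can be any integer from 112 to 404: 293 values.

293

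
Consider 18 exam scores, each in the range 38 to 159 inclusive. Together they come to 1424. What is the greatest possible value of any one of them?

To make one score as large as possible, make the other 17 as small as possible.
The other 17 contribute at least 17 × 38 = 646, leaving at most 1424 − 646 = 778.
But each score is capped at 159, so the maximum is 159.
Achievable: one at 159 and the other 17 totalling 1265, which fits since 17 × 38 ≤ 1265 ≤ 17 × 159.

159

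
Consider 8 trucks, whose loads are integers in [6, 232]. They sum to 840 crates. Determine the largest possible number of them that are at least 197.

With k values at 197 or above and the rest at least 6, the sum is at least 48 + 191k.
Since the sum is 840, we need 191k ≤ 792, i.e. k ≤ 4.
k = 4 is achieved by 4 values at 197 and 4 at 6, total 812; add 28 to one value (staying below 197) to reach 840.

4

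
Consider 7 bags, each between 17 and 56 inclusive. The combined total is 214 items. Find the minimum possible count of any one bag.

Minimizing one value means maximizing the remaining 6.
The other 6 can take up 6 × 56 = 336 ≥ 214 − 17, so one bag can sit at its floor of 17.
Achievable: one at 17 and the other 6 totalling 197, which fits since 6 × 17 ≤ 197 ≤ 6 × 56.

17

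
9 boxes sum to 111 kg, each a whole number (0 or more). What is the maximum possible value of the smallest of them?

12

If every one of the 9 were at least 13, the total would be at least 9 × 13 = 117 > 111.
Equality holds with 6 values of 12 and 3 values of 13.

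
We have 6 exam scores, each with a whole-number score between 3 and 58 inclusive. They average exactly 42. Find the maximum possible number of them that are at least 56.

4

The total is 6 × 42 = 252.
Suppose k of them are at least 56. Those contribute at least 56 each and the other 6 − k at least 3 each.
So the total is at least 56k + 3(6 − k) = 18 + 53k. This must be ≤ 252, giving k ≤ 4.
k = 4 is achieved by 4 values at 56 and 2 at 3, total 230; add 22 to one value (staying below 56) to reach 252.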